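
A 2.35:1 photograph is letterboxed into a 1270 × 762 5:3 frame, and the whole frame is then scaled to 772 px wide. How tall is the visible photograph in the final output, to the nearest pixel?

In the 1270×762 frame the photograph fills the width: height = 1270 / 2.350 ≈ 540.43 px.
Scaling 1270 → 772 is ×0.6079, so the height becomes 540.43 × 0.6079 ≈ 328.51 px.

329 px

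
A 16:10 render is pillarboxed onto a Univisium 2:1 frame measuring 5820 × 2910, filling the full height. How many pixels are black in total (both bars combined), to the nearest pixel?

Content width = 2910 × 16/10 ≈ 4656.0000 px.
Black = 5820 − 4656.0000 = 1164.0000 px.
That's 1164.0000 × 2910 ≈ 3387240 black pixels.

3387240 pixels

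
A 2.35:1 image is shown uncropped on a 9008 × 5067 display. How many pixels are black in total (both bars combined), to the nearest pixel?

Since 2.350 > 1.778, the image is width-limited.
Content height = 9008 / 2.350 ≈ 3833.1915 px.
Black = 5067 − 3833.1915 = 1233.8085 px.
That's 1233.8085 × 9008 ≈ 11114147 black pixels.

11114147 pixels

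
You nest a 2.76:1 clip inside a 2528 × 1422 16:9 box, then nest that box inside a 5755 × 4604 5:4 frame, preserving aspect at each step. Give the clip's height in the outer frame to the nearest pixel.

2085 px

Inside the 2528×1422 canvas the clip is width-limited at 2528.00 × 915.94.
The 16:9 canvas is width-limited in 5755×4604, giving 5755.00 × 3237.19; scale factor 2.2765.
The clip scales with it: height 915.94 × 2.2765 ≈ 2085.14.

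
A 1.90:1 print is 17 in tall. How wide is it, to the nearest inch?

Width = 17 × 1.900 = 32.30.

32 in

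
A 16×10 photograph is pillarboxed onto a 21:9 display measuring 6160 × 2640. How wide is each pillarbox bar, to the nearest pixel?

968 px

Since 1.600 < 2.333, the photograph is height-limited.
Content width = 2640 × 16/10 ≈ 4224.00 px.
Black = 6160 − 4224.00 = 1936.00 px, or 968.00 per bar.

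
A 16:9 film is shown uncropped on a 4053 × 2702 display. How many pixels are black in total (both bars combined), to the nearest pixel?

1711126 pixels

16:9 is wider than 3×2, so it spans the full width.
That makes the image 2279.8125 px tall (4053 × 9/16).
Leftover height: 2702 − 2279.8125 = 422.1875 px.
Across the 4053-px span: 422.1875 × 4053 ≈ 1711126 px.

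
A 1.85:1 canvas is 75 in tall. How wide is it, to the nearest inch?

75 × 1.850 = 138.75.

139 in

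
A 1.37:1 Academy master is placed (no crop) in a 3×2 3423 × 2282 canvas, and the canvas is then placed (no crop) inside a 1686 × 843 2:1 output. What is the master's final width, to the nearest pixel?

Inside the 3423×2282 canvas the master is height-limited at 3126.34 × 2282.00.
Second fit — the 3×2 canvas into 1686×843 spans the height: 1264.50 × 843.00 (×0.3694 from 3423×2282).
So the master's width is 3126.34 × 0.3694 ≈ 1154.91.

1155 px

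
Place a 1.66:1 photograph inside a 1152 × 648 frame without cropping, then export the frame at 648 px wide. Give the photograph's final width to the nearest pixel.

605 px

In the 1152×648 frame the photograph fills the height: width = 648 × 1.660 ≈ 1075.68 px.
The frame scales by 648/1152 = 0.5625; 1075.68 × 0.5625 ≈ 605.07 px.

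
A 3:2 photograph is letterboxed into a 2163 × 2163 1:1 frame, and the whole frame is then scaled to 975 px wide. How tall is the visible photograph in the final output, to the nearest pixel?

650 px

Fitted into 2163×2163, the photograph spans the width; its height is 2163 × 2/3 ≈ 1442.00 px.
Scaling 2163 → 975 is ×0.4508, so the height becomes 1442.00 × 0.4508 ≈ 650.00 px.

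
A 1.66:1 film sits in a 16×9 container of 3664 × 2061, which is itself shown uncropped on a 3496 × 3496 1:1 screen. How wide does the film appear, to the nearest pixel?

First fit — 1.66:1 into 3664×2061 spans the height: 3421.26 × 2061.00.
The 16×9 canvas is width-limited in 3496×3496, giving 3496.00 × 1966.50; scale factor 0.9541.
The film scales with it: width 3421.26 × 0.9541 ≈ 3264.39.

3264 px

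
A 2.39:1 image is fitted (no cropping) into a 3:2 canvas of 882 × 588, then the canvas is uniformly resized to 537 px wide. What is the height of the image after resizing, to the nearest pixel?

225 px

Fitted into 882×588, the image spans the width; its height is 882 / 2.390 ≈ 369.04 px.
The frame scales by 537/882 = 0.6088; 369.04 × 0.6088 ≈ 224.69 px.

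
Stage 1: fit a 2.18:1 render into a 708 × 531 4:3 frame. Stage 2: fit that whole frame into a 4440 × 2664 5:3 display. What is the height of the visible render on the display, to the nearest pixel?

1629 px

2.18:1 in 708×531: fills the width, so the render is 708.00 × 324.77.
4:3 in 4440×2664: fills the height, so the intermediate becomes 3552.00 × 2664.00 — a scale of ×5.0169.
Applying the same ×5.0169: 324.77 → 1629.36.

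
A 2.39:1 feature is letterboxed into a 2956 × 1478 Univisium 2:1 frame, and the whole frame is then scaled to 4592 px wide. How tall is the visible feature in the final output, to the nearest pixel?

In the 2956×1478 frame the feature fills the width: height = 2956 / 2.390 ≈ 1236.82 px.
The frame scales by 4592/2956 = 1.5535; 1236.82 × 1.5535 ≈ 1921.34 px.

1921 px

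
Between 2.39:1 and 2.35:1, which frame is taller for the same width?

2.35:1

2.39 and 2.35; 2.39 > 2.35. The smaller width-to-height ratio is the taller frame.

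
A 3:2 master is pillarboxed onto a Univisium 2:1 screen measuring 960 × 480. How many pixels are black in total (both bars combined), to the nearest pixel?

3:2 is narrower than Univisium 2:1, so it spans the full height.
That makes the image 720.0000 px wide (480 × 3/2).
Leftover width: 960 − 720.0000 = 240.0000 px.
Across the 480-px span: 240.0000 × 480 ≈ 115200 px.

115200 pixels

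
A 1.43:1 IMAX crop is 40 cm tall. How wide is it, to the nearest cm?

57 cm

At 1.43:1 IMAX, 40 × 1.430 ≈ 57.20.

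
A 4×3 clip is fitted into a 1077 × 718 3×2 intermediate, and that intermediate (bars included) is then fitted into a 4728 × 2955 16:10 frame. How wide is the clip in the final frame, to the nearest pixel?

3940 px

First fit — 4×3 into 1077×718 spans the height: 957.33 × 718.00.
3×2 in 4728×2955: fills the height, so the intermediate becomes 4432.50 × 2955.00 — a scale of ×4.1156.
The clip scales with it: width 957.33 × 4.1156 ≈ 3940.00.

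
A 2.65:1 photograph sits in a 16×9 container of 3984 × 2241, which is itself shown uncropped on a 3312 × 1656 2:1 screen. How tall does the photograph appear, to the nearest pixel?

1111 px

2.65:1 in 3984×2241: fills the width, so the photograph is 3984.00 × 1503.40.
The 16×9 canvas is height-limited in 3312×1656, giving 2944.00 × 1656.00; scale factor 0.7390.
So the photograph's height is 1503.40 × 0.7390 ≈ 1110.94.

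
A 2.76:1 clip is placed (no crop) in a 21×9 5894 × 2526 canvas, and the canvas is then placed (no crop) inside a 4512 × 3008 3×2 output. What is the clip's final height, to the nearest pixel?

Inside the 5894×2526 canvas the clip is width-limited at 5894.00 × 2135.51.
Second fit — the 21×9 canvas into 4512×3008 spans the width: 4512.00 × 1933.71 (×0.7655 from 5894×2526).
The clip scales with it: height 2135.51 × 0.7655 ≈ 1634.78.

1635 px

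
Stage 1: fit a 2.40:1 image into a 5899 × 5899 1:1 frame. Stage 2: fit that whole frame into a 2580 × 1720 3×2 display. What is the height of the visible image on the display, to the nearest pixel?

Inside the 5899×5899 canvas the image is width-limited at 5899.00 × 2457.92.
1:1 in 2580×1720: fills the height, so the intermediate becomes 1720.00 × 1720.00 — a scale of ×0.2916.
Applying the same ×0.2916: 2457.92 → 716.67.

717 px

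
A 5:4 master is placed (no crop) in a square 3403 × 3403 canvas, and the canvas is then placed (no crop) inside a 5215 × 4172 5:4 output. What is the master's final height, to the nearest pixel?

3338 px

First fit — 5:4 into 3403×3403 spans the width: 3403.00 × 2722.40.
square in 5215×4172: fills the height, so the intermediate becomes 4172.00 × 4172.00 — a scale of ×1.2260.
Applying the same ×1.2260: 2722.40 → 3337.60.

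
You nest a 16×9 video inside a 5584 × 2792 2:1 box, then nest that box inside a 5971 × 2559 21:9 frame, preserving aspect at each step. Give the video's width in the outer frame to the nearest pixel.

4549 px

Inside the 5584×2792 canvas the video is height-limited at 4963.56 × 2792.00.
2:1 in 5971×2559: fills the height, so the intermediate becomes 5118.00 × 2559.00 — a scale of ×0.9165.
So the video's width is 4963.56 × 0.9165 ≈ 4549.33.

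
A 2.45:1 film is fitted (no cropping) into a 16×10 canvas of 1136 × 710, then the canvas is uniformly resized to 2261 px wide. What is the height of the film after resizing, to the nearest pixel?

At 1136×710 the film is width-limited, so height = 1136 / 2.450 ≈ 463.67 px.
Resizing to 2261 px wide multiplies everything by 1.9903: 463.67 → 922.86 px.

923 px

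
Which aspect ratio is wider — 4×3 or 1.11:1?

4×3

4×3 = 1.333 and 1.11; 1.333 > 1.11.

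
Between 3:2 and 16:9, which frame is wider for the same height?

16:9

3:2 = 1.5 and 16:9 = 1.778; 1.778 > 1.5.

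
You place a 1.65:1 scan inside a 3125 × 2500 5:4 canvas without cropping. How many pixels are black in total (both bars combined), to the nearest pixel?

1893939 pixels

Since 1.650 > 1.250, the scan is width-limited.
Content height = 3125 / 1.650 ≈ 1893.9394 px.
Leftover height: 2500 − 1893.9394 = 606.0606 px.
That's 606.0606 × 3125 ≈ 1893939 black pixels.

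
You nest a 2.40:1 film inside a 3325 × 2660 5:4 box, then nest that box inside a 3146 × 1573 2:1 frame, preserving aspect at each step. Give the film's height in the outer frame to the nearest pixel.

819 px

First fit — 2.40:1 into 3325×2660 spans the width: 3325.00 × 1385.42.
Second fit — the 5:4 canvas into 3146×1573 spans the height: 1966.25 × 1573.00 (×0.5914 from 3325×2660).
Applying the same ×0.5914: 1385.42 → 819.27.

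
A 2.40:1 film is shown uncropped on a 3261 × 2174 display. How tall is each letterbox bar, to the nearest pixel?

408 px

2.40:1 (2.400) > 3:2 (1.500), so the film fills the width.
Content height = 3261 / 2.400 ≈ 1358.75 px.
2174 − 1358.75 = 815.25 px of bars (407.62 each).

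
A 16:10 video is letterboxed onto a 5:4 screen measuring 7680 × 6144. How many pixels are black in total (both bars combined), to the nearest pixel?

10321920 pixels

16:10 is wider than 5:4, so it spans the full width.
Content height = 7680 × 10/16 ≈ 4800.0000 px.
Leftover height: 6144 − 4800.0000 = 1344.0000 px.
Across the 7680-px span: 1344.0000 × 7680 ≈ 10321920 px.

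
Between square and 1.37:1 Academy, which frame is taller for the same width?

square

square = 1 and 1.37; 1.37 > 1. The smaller width-to-height ratio is the taller frame.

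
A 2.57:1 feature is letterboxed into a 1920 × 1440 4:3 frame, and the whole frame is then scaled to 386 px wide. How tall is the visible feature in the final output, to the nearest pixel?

Fitted into 1920×1440, the feature spans the width; its height is 1920 / 2.570 ≈ 747.08 px.
Scaling 1920 → 386 is ×0.2010, so the height becomes 747.08 × 0.2010 ≈ 150.19 px.

150 px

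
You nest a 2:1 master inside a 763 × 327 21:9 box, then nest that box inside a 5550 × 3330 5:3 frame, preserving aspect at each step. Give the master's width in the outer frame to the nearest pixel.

2:1 in 763×327: fills the height, so the master is 654.00 × 327.00.
The 21:9 canvas is width-limited in 5550×3330, giving 5550.00 × 2378.57; scale factor 7.2739.
So the master's width is 654.00 × 7.2739 ≈ 4757.14.

4757 px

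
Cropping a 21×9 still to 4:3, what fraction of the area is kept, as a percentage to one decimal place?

57.1%

The height stays; only width is cut (since 4:3 is narrower than 21×9).
Fraction kept = (1.333)/(2.333) ≈ 57.14%.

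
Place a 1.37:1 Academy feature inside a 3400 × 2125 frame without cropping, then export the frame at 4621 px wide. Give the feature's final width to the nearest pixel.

At 3400×2125 the feature is height-limited, so width = 2125 × 1.370 ≈ 2911.25 px.
Resizing to 4621 px wide multiplies everything by 1.3591: 2911.25 → 3956.73 px.

3957 px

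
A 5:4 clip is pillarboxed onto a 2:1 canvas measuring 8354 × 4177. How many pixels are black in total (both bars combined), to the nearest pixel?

5:4 (1.250) < 2:1 (2.000), so the clip fills the height.
The clip is 4177 × 5/4 ≈ 5221.2500 px wide.
Leftover width: 8354 − 5221.2500 = 3132.7500 px.
That's 3132.7500 × 4177 ≈ 13085497 black pixels.

13085497 pixels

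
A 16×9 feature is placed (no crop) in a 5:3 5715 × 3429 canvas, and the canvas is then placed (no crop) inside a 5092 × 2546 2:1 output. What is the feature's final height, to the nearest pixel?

2387 px

First fit — 16×9 into 5715×3429 spans the width: 5715.00 × 3214.69.
Second fit — the 5:3 canvas into 5092×2546 spans the height: 4243.33 × 2546.00 (×0.7425 from 5715×3429).
So the feature's height is 3214.69 × 0.7425 ≈ 2386.88.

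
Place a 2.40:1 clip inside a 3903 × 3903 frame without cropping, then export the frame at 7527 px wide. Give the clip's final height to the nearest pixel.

3136 px

Fitted into 3903×3903, the clip spans the width; its height is 3903 / 2.400 ≈ 1626.25 px.
The frame scales by 7527/3903 = 1.9285; 1626.25 × 1.9285 ≈ 3136.25 px.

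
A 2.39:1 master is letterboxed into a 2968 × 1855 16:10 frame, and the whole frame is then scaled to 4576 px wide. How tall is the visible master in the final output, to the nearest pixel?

1915 px

At 2968×1855 the master is width-limited, so height = 2968 / 2.390 ≈ 1241.84 px.
Scaling 2968 → 4576 is ×1.5418, so the height becomes 1241.84 × 1.5418 ≈ 1914.64 px.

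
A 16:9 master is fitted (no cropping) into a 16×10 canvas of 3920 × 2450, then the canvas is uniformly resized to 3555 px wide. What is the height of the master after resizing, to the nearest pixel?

At 3920×2450 the master is width-limited, so height = 3920 × 9/16 ≈ 2205.00 px.
Resizing to 3555 px wide multiplies everything by 0.9069: 2205.00 → 1999.69 px.

2000 px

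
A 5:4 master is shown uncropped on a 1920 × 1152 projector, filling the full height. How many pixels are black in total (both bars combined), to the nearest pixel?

552960 pixels

That makes the image 1440.0000 px wide (1152 × 5/4).
Black = 1920 − 1440.0000 = 480.0000 px.
Bar area = 480.0000 × 1152 ≈ 552960 px.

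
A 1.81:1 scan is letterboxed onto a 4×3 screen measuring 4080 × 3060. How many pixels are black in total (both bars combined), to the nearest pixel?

3287894 pixels

1.81:1 (1.810) > 4×3 (1.333), so the scan fills the width.
Content height = 4080 / 1.810 ≈ 2254.1436 px.
Black = 3060 − 2254.1436 = 805.8564 px.
That's 805.8564 × 4080 ≈ 3287894 black pixels.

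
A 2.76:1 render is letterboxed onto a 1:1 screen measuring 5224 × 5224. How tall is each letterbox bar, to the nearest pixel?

Since 2.760 > 1.000, the render is width-limited.
Content height = 5224 / 2.760 ≈ 1892.75 px.
5224 − 1892.75 = 3331.25 px of bars (1665.62 each).

1666 px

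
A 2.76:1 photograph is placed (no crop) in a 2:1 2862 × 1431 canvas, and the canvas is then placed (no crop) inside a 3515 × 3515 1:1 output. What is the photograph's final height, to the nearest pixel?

1274 px

2.76:1 in 2862×1431: fills the width, so the photograph is 2862.00 × 1036.96.
2:1 in 3515×3515: fills the width, so the intermediate becomes 3515.00 × 1757.50 — a scale of ×1.2282.
Applying the same ×1.2282: 1036.96 → 1273.55.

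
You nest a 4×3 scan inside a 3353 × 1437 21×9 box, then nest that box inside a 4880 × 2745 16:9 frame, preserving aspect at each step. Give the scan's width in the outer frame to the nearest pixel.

2789 px

First fit — 4×3 into 3353×1437 spans the height: 1916.00 × 1437.00.
21×9 in 4880×2745: fills the width, so the intermediate becomes 4880.00 × 2091.43 — a scale of ×1.4554.
The scan scales with it: width 1916.00 × 1.4554 ≈ 2788.57.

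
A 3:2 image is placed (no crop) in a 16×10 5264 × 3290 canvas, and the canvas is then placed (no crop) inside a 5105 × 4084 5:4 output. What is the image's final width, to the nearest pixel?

4786 px

3:2 in 5264×3290: fills the height, so the image is 4935.00 × 3290.00.
Second fit — the 16×10 canvas into 5105×4084 spans the width: 5105.00 × 3190.62 (×0.9698 from 5264×3290).
The image scales with it: width 4935.00 × 0.9698 ≈ 4785.94.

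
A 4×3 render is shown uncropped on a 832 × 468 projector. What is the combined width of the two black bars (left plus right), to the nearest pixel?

4×3 is narrower than 16:9, so it spans the full height.
That makes the image 624.00 px wide (468 × 4/3).
Black = 832 − 624.00 = 208.00 px.

208 px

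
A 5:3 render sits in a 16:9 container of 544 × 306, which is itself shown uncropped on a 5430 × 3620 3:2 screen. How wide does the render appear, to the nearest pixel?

5091 px

5:3 in 544×306: fills the height, so the render is 510.00 × 306.00.
Second fit — the 16:9 canvas into 5430×3620 spans the width: 5430.00 × 3054.38 (×9.9816 from 544×306).
The render scales with it: width 510.00 × 9.9816 ≈ 5090.62.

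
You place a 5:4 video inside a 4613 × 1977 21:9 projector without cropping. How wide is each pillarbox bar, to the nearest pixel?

5:4 (1.250) < 21:9 (2.333), so the video fills the height.
That makes the image 2471.25 px wide (1977 × 5/4).
4613 − 2471.25 = 2141.75 px of bars (1070.88 each).

1071 px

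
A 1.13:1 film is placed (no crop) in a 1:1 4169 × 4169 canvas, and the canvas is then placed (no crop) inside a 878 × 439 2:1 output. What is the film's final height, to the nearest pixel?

1.13:1 in 4169×4169: fills the width, so the film is 4169.00 × 3689.38.
1:1 in 878×439: fills the height, so the intermediate becomes 439.00 × 439.00 — a scale of ×0.1053.
So the film's height is 3689.38 × 0.1053 ≈ 388.50.

388 px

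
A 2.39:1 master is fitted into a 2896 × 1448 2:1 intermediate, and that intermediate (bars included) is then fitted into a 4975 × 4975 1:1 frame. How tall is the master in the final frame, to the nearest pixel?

2082 px

Inside the 2896×1448 canvas the master is width-limited at 2896.00 × 1211.72.
2:1 in 4975×4975: fills the width, so the intermediate becomes 4975.00 × 2487.50 — a scale of ×1.7179.
So the master's height is 1211.72 × 1.7179 ≈ 2081.59.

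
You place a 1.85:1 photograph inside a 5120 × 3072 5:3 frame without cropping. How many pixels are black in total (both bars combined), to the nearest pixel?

1558694 pixels

1.85:1 is wider than 5:3, so it spans the full width.
Content height = 5120 / 1.850 ≈ 2767.5676 px.
Black = 3072 − 2767.5676 = 304.4324 px.
Bar area = 304.4324 × 5120 ≈ 1558694 px.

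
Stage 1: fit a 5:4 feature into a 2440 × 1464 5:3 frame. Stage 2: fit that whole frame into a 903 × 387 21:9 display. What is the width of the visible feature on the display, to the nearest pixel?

484 px

First fit — 5:4 into 2440×1464 spans the height: 1830.00 × 1464.00.
Second fit — the 5:3 canvas into 903×387 spans the height: 645.00 × 387.00 (×0.2643 from 2440×1464).
Applying the same ×0.2643: 1830.00 → 483.75.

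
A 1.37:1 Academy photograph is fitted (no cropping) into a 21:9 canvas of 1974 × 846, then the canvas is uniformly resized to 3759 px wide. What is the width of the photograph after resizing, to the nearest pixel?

Fitted into 1974×846, the photograph spans the height; its width is 846 × 1.370 ≈ 1159.02 px.
The frame scales by 3759/1974 = 1.9043; 1159.02 × 1.9043 ≈ 2207.07 px.

2207 px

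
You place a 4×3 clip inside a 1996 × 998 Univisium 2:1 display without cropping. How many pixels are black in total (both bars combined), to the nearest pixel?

Since 1.333 < 2.000, the clip is height-limited.
That makes the image 1330.6667 px wide (998 × 4/3).
Black = 1996 − 1330.6667 = 665.3333 px.
That's 665.3333 × 998 ≈ 664003 black pixels.

664003 pixels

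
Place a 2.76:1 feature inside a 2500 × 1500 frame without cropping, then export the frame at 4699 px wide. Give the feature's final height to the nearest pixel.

1703 px

In the 2500×1500 frame the feature fills the width: height = 2500 / 2.760 ≈ 905.80 px.
The frame scales by 4699/2500 = 1.8796; 905.80 × 1.8796 ≈ 1702.54 px.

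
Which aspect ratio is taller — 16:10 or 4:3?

4:3

16:10 = 1.6 and 4:3 = 1.333; 1.6 > 1.333. The smaller width-to-height ratio is the taller frame.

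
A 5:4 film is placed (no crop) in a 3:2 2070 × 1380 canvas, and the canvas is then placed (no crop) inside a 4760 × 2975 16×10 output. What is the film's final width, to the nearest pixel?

3719 px

Inside the 2070×1380 canvas the film is height-limited at 1725.00 × 1380.00.
3:2 in 4760×2975: fills the height, so the intermediate becomes 4462.50 × 2975.00 — a scale of ×2.1558.
So the film's width is 1725.00 × 2.1558 ≈ 3718.75.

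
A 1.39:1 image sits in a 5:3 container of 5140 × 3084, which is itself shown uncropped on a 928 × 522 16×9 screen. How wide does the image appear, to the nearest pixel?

726 px

First fit — 1.39:1 into 5140×3084 spans the height: 4286.76 × 3084.00.
5:3 in 928×522: fills the height, so the intermediate becomes 870.00 × 522.00 — a scale of ×0.1693.
So the image's width is 4286.76 × 0.1693 ≈ 725.58.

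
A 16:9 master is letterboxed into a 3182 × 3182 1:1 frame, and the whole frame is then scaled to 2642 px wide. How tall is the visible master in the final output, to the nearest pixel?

Fitted into 3182×3182, the master spans the width; its height is 3182 × 9/16 ≈ 1789.88 px.
Scaling 3182 → 2642 is ×0.8303, so the height becomes 1789.88 × 0.8303 ≈ 1486.12 px.

1486 px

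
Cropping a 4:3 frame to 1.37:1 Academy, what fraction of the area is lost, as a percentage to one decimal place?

2.7%

Going from 4:3 to 1.37:1 Academy means cutting height while keeping width.
Area ratio = (1.333)/(1.370) = 97.32%; the remaining 2.68% is cropped out.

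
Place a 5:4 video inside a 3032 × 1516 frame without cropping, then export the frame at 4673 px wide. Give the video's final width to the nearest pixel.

At 3032×1516 the video is height-limited, so width = 1516 × 5/4 ≈ 1895.00 px.
Scaling 3032 → 4673 is ×1.5412, so the width becomes 1895.00 × 1.5412 ≈ 2920.62 px.

2921 px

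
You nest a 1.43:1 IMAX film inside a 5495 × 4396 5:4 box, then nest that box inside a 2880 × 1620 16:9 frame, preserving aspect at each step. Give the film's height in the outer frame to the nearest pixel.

1416 px

First fit — 1.43:1 IMAX into 5495×4396 spans the width: 5495.00 × 3842.66.
The 5:4 canvas is height-limited in 2880×1620, giving 2025.00 × 1620.00; scale factor 0.3685.
The film scales with it: height 3842.66 × 0.3685 ≈ 1416.08.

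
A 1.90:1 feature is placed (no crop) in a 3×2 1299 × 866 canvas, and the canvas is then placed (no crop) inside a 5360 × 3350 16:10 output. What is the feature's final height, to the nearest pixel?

1.90:1 in 1299×866: fills the width, so the feature is 1299.00 × 683.68.
The 3×2 canvas is height-limited in 5360×3350, giving 5025.00 × 3350.00; scale factor 3.8684.
The feature scales with it: height 683.68 × 3.8684 ≈ 2644.74.

2645 px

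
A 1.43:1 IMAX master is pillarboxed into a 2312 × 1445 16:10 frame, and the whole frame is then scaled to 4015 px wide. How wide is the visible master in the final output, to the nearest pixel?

Fitted into 2312×1445, the master spans the height; its width is 1445 × 1.430 ≈ 2066.35 px.
Scaling 2312 → 4015 is ×1.7366, so the width becomes 2066.35 × 1.7366 ≈ 3588.41 px.

3588 px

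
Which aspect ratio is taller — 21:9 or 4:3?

21:9 = 2.333 and 4:3 = 1.333; 2.333 > 1.333. The smaller width-to-height ratio is the taller frame.

4:3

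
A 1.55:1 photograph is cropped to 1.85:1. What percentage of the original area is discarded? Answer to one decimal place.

16.2%

The width stays; only height is cut (since 1.85:1 is wider than 1.55:1).
(1.550)/(1.850) ≈ 0.838 of the area survives, leaving 16.22% discarded.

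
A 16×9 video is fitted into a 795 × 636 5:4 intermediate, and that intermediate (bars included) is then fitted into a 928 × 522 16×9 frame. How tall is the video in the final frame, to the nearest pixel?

First fit — 16×9 into 795×636 spans the width: 795.00 × 447.19.
5:4 in 928×522: fills the height, so the intermediate becomes 652.50 × 522.00 — a scale of ×0.8208.
So the video's height is 447.19 × 0.8208 ≈ 367.03.

367 px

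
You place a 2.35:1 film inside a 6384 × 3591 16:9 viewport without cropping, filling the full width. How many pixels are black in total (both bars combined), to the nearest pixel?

Content height = 6384 / 2.350 ≈ 2716.5957 px.
Leftover height: 3591 − 2716.5957 = 874.4043 px.
That's 874.4043 × 6384 ≈ 5582197 black pixels.

5582197 pixels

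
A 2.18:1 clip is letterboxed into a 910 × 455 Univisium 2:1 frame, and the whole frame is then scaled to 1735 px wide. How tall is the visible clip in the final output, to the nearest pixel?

796 px

At 910×455 the clip is width-limited, so height = 910 / 2.180 ≈ 417.43 px.
The frame scales by 1735/910 = 1.9066; 417.43 × 1.9066 ≈ 795.87 px.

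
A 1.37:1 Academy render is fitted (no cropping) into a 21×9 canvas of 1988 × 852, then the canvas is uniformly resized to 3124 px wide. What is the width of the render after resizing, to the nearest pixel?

1834 px

In the 1988×852 frame the render fills the height: width = 852 × 1.370 ≈ 1167.24 px.
Scaling 1988 → 3124 is ×1.5714, so the width becomes 1167.24 × 1.5714 ≈ 1834.23 px.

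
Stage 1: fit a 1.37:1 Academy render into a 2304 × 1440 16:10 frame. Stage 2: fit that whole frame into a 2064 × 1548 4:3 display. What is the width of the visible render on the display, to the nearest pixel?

First fit — 1.37:1 Academy into 2304×1440 spans the height: 1972.80 × 1440.00.
16:10 in 2064×1548: fills the width, so the intermediate becomes 2064.00 × 1290.00 — a scale of ×0.8958.
Applying the same ×0.8958: 1972.80 → 1767.30.

1767 px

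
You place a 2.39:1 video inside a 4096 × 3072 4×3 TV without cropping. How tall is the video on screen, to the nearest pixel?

1714 px

2.39:1 (2.390) > 4×3 (1.333), so the video fills the width.
Content height = 4096 / 2.390 ≈ 1713.81 px.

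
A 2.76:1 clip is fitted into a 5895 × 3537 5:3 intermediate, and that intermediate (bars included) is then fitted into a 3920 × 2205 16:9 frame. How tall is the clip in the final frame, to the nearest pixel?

First fit — 2.76:1 into 5895×3537 spans the width: 5895.00 × 2135.87.
The 5:3 canvas is height-limited in 3920×2205, giving 3675.00 × 2205.00; scale factor 0.6234.
The clip scales with it: height 2135.87 × 0.6234 ≈ 1331.52.

1332 px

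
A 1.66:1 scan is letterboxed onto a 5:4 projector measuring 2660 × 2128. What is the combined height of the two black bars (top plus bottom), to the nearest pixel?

1.66:1 (1.660) > 5:4 (1.250), so the scan fills the width.
That makes the image 1602.41 px tall (2660 / 1.660).
2128 − 1602.41 = 525.59 px of bars.

526 px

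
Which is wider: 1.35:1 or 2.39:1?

1.35 and 2.39; 2.39 > 1.35.

2.39:1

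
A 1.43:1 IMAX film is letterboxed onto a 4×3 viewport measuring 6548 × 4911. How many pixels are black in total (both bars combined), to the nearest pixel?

Since 1.430 > 1.333, the film is width-limited.
Content height = 6548 / 1.430 ≈ 4579.0210 px.
4911 − 4579.0210 = 331.9790 px of bars.
That's 331.9790 × 6548 ≈ 2173799 black pixels.

2173799 pixels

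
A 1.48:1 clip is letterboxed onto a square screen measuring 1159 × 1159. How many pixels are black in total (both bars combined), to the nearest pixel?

1.48:1 (1.480) > square (1.000), so the clip fills the width.
That makes the image 783.1081 px tall (1159 / 1.480).
Black = 1159 − 783.1081 = 375.8919 px.
Across the 1159-px span: 375.8919 × 1159 ≈ 435659 px.

435659 pixels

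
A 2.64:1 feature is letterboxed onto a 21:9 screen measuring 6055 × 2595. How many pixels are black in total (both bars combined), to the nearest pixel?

Since 2.640 > 2.333, the feature is width-limited.
The feature is 6055 / 2.640 ≈ 2293.5606 px tall.
Leftover height: 2595 − 2293.5606 = 301.4394 px.
Across the 6055-px span: 301.4394 × 6055 ≈ 1825216 px.

1825216 pixels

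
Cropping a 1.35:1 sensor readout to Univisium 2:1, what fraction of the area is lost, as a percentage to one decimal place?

32.5%

The width stays; only height is cut (since Univisium 2:1 is wider than 1.35:1).
Fraction kept = (1.350)/(2.000) ≈ 67.50%, so 32.50% is lost.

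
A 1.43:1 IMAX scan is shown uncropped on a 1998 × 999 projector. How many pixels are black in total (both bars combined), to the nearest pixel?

1.43:1 IMAX is narrower than 2:1, so it spans the full height.
Content width = 999 × 1.430 ≈ 1428.5700 px.
1998 − 1428.5700 = 569.4300 px of bars.
Across the 999-px span: 569.4300 × 999 ≈ 568861 px.

568861 pixels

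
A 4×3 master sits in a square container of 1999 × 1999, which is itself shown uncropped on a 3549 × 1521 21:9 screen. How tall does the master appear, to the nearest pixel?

Inside the 1999×1999 canvas the master is width-limited at 1999.00 × 1499.25.
square in 3549×1521: fills the height, so the intermediate becomes 1521.00 × 1521.00 — a scale of ×0.7609.
So the master's height is 1499.25 × 0.7609 ≈ 1140.75.

1141 px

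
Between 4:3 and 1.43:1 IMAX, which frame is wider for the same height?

4:3 = 1.333 and 1.43; 1.43 > 1.333.

1.43:1 IMAX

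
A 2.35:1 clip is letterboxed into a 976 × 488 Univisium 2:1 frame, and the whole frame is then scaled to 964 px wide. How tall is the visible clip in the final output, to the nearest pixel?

410 px

At 976×488 the clip is width-limited, so height = 976 / 2.350 ≈ 415.32 px.
Resizing to 964 px wide multiplies everything by 0.9877: 415.32 → 410.21 px.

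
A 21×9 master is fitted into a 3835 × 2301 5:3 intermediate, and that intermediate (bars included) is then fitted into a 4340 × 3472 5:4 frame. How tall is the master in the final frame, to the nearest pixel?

21×9 in 3835×2301: fills the width, so the master is 3835.00 × 1643.57.
Second fit — the 5:3 canvas into 4340×3472 spans the width: 4340.00 × 2604.00 (×1.1317 from 3835×2301).
The master scales with it: height 1643.57 × 1.1317 ≈ 1860.00.

1860 px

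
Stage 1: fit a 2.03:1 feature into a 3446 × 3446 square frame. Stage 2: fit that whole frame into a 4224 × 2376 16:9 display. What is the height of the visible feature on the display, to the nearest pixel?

Inside the 3446×3446 canvas the feature is width-limited at 3446.00 × 1697.54.
The square canvas is height-limited in 4224×2376, giving 2376.00 × 2376.00; scale factor 0.6895.
Applying the same ×0.6895: 1697.54 → 1170.44.

1170 px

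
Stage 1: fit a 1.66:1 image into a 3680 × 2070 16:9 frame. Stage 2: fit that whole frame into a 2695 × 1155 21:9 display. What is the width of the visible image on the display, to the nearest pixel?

Inside the 3680×2070 canvas the image is height-limited at 3436.20 × 2070.00.
The 16:9 canvas is height-limited in 2695×1155, giving 2053.33 × 1155.00; scale factor 0.5580.
So the image's width is 3436.20 × 0.5580 ≈ 1917.30.

1917 px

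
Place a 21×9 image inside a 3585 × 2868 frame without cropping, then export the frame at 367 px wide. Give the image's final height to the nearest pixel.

157 px

At 3585×2868 the image is width-limited, so height = 3585 × 9/21 ≈ 1536.43 px.
Scaling 3585 → 367 is ×0.1024, so the height becomes 1536.43 × 0.1024 ≈ 157.29 px.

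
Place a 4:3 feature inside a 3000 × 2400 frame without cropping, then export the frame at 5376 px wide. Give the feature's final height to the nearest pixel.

4032 px

In the 3000×2400 frame the feature fills the width: height = 3000 × 3/4 ≈ 2250.00 px.
The frame scales by 5376/3000 = 1.7920; 2250.00 × 1.7920 ≈ 4032.00 px.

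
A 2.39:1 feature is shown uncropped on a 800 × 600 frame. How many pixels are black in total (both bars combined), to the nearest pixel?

2.39:1 is wider than 4:3, so it spans the full width.
Content height = 800 / 2.390 ≈ 334.7280 px.
Black = 600 − 334.7280 = 265.2720 px.
That's 265.2720 × 800 ≈ 212218 black pixels.

212218 pixels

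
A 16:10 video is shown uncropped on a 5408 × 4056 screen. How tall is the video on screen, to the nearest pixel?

Since 1.600 > 1.333, the video is width-limited.
That makes the image 3380.00 px tall (5408 × 10/16).

3380 px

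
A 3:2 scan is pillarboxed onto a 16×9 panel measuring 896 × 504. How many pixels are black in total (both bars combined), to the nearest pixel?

Since 1.500 < 1.778, the scan is height-limited.
That makes the image 756.0000 px wide (504 × 3/2).
Leftover width: 896 − 756.0000 = 140.0000 px.
Bar area = 140.0000 × 504 ≈ 70560 px.

70560 pixels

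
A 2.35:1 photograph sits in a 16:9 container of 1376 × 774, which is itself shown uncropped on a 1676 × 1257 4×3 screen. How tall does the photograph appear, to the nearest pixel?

713 px

First fit — 2.35:1 into 1376×774 spans the width: 1376.00 × 585.53.
The 16:9 canvas is width-limited in 1676×1257, giving 1676.00 × 942.75; scale factor 1.2180.
So the photograph's height is 585.53 × 1.2180 ≈ 713.19.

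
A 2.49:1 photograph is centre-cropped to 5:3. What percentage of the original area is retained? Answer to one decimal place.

66.9%

5:3 is narrower than 2.49:1, so the crop keeps the full height and trims the width.
(1.667)/(2.490) ≈ 0.669 of the area survives.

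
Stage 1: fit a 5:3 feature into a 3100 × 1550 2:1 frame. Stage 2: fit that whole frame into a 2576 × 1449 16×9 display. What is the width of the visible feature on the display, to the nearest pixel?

5:3 in 3100×1550: fills the height, so the feature is 2583.33 × 1550.00.
Second fit — the 2:1 canvas into 2576×1449 spans the width: 2576.00 × 1288.00 (×0.8310 from 3100×1550).
So the feature's width is 2583.33 × 0.8310 ≈ 2146.67.

2147 px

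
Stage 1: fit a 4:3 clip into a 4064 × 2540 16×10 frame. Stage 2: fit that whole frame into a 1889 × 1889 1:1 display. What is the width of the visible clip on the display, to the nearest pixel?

1574 px

First fit — 4:3 into 4064×2540 spans the height: 3386.67 × 2540.00.
16×10 in 1889×1889: fills the width, so the intermediate becomes 1889.00 × 1180.62 — a scale of ×0.4648.
The clip scales with it: width 3386.67 × 0.4648 ≈ 1574.17.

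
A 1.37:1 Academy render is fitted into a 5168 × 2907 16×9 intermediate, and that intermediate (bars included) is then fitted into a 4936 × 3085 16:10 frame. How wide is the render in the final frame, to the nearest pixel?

1.37:1 Academy in 5168×2907: fills the height, so the render is 3982.59 × 2907.00.
Second fit — the 16×9 canvas into 4936×3085 spans the width: 4936.00 × 2776.50 (×0.9551 from 5168×2907).
So the render's width is 3982.59 × 0.9551 ≈ 3803.80.

3804 px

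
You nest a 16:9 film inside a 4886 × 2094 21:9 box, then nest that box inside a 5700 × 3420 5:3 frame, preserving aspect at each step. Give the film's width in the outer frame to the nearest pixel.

4343 px

Inside the 4886×2094 canvas the film is height-limited at 3722.67 × 2094.00.
The 21:9 canvas is width-limited in 5700×3420, giving 5700.00 × 2442.86; scale factor 1.1666.
The film scales with it: width 3722.67 × 1.1666 ≈ 4342.86.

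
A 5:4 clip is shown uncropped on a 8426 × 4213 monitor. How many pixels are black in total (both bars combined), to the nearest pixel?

Since 1.250 < 2.000, the clip is height-limited.
The clip is 4213 × 5/4 ≈ 5266.2500 px wide.
Leftover width: 8426 − 5266.2500 = 3159.7500 px.
Bar area = 3159.7500 × 4213 ≈ 13312027 px.

13312027 pixels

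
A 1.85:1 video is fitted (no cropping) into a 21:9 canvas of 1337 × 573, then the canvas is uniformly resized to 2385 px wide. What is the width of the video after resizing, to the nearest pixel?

At 1337×573 the video is height-limited, so width = 573 × 1.850 ≈ 1060.05 px.
Scaling 1337 → 2385 is ×1.7838, so the width becomes 1060.05 × 1.7838 ≈ 1890.96 px.

1891 px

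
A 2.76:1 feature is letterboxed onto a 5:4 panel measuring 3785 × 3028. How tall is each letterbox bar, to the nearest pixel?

828 px

2.76:1 (2.760) > 5:4 (1.250), so the feature fills the width.
Content height = 3785 / 2.760 ≈ 1371.38 px.
Leftover height: 3028 − 1371.38 = 1656.62 px → 828.31 each side.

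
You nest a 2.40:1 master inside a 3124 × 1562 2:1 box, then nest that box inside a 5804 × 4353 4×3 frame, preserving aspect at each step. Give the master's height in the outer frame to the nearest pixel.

Inside the 3124×1562 canvas the master is width-limited at 3124.00 × 1301.67.
2:1 in 5804×4353: fills the width, so the intermediate becomes 5804.00 × 2902.00 — a scale of ×1.8579.
The master scales with it: height 1301.67 × 1.8579 ≈ 2418.33.

2418 px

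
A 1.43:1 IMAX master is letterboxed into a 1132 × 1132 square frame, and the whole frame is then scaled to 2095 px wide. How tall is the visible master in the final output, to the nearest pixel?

1465 px

Fitted into 1132×1132, the master spans the width; its height is 1132 / 1.430 ≈ 791.61 px.
Resizing to 2095 px wide multiplies everything by 1.8507: 791.61 → 1465.03 px.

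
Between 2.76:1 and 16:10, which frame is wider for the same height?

2.76 and 16:10 = 1.6; 2.76 > 1.6.

2.76:1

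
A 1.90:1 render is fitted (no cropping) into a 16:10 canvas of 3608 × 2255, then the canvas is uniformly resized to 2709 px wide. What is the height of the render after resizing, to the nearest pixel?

1426 px

In the 3608×2255 frame the render fills the width: height = 3608 / 1.900 ≈ 1898.95 px.
Scaling 3608 → 2709 is ×0.7508, so the height becomes 1898.95 × 0.7508 ≈ 1425.79 px.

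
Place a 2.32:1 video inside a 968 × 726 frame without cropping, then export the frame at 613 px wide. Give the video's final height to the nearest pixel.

At 968×726 the video is width-limited, so height = 968 / 2.320 ≈ 417.24 px.
Resizing to 613 px wide multiplies everything by 0.6333: 417.24 → 264.22 px.

264 px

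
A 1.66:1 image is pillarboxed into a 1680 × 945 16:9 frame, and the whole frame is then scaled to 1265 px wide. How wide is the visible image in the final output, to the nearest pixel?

Fitted into 1680×945, the image spans the height; its width is 945 × 1.660 ≈ 1568.70 px.
Resizing to 1265 px wide multiplies everything by 0.7530: 1568.70 → 1181.19 px.

1181 px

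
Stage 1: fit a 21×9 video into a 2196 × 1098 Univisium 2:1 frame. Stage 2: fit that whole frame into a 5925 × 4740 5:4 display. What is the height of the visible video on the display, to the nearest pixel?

2539 px

First fit — 21×9 into 2196×1098 spans the width: 2196.00 × 941.14.
Univisium 2:1 in 5925×4740: fills the width, so the intermediate becomes 5925.00 × 2962.50 — a scale of ×2.6981.
So the video's height is 941.14 × 2.6981 ≈ 2539.29.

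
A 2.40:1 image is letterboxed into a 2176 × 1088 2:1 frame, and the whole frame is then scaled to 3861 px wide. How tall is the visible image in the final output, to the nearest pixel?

1609 px

In the 2176×1088 frame the image fills the width: height = 2176 / 2.400 ≈ 906.67 px.
Resizing to 3861 px wide multiplies everything by 1.7744: 906.67 → 1608.75 px.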